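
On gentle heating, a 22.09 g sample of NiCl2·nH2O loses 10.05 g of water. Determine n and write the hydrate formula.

NiCl2·6H2O

Mass of anhydrous NiCl2 = 22.09 − 10.05 = 12.04 g
mol H2O = 10.05 / 18.02 = 0.5577
Molar mass of NiCl2 = 129.59 g/mol → mol NiCl2 = 12.04 / 129.59 = 0.09291
n = 0.5577 / 0.09291 = 6.00 ≈ 6 → NiCl2·6H2O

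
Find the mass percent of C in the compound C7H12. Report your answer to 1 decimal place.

Molar mass = 7(12.01) + 12(1.008) = 96.166 g/mol
Mass of C per mole = 7 × 12.01 = 84.070 g
% C = 84.070 / 96.166 × 100 = 87.4%

87.4%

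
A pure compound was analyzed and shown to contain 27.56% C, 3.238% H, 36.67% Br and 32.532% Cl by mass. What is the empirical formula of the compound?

Assume 100 g: 27.56 g C, 3.238 g H, 36.67 g Br, 32.532 g Cl.
C: 27.56 g ÷ 12.01 g/mol = 2.295 mol
H: 3.238 g ÷ 1.008 g/mol = 3.212 mol
Br: 36.67 g ÷ 79.90 g/mol = 0.4589 mol
Cl: 32.532 g ÷ 35.45 g/mol = 0.9177 mol
Ratios (÷ 0.4589): C 5.000, H 6.999, Br 1.000, Cl 2.000
Ratio ≈ 5:7:1:2, so the empirical formula is C5H7BrCl2

C5H7BrCl2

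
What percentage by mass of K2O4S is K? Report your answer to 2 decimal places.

Molar mass = 2(39.10) + 4(16.00) + 1(32.07) = 174.270 g/mol
Mass of K per mole = 2 × 39.10 = 78.200 g
% K = 78.200 / 174.270 × 100 = 44.87%

44.87%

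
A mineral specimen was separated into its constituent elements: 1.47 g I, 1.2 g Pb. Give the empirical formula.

Moles — I: 1.47 / 126.90 = 0.01158 mol; Pb: 1.2 / 207.2 = 0.005792 mol
Ratios (÷ 0.005792): I 2.000, Pb 1.000
→ I2Pb

I2Pb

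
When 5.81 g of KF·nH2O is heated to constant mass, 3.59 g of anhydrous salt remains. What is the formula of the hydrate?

KF·2H2O

Mass of water lost = 5.81 − 3.59 = 2.22 g → 2.22 / 18.02 = 0.1232 mol H2O
Molar mass of KF = 58.10 g/mol → mol KF = 3.59 / 58.10 = 0.06179
n = 0.1232 / 0.06179 = 1.99 ≈ 2 → KF·2H2O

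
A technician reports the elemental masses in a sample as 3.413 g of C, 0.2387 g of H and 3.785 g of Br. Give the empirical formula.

C: 3.413 g ÷ 12.01 g/mol = 0.2842 mol
H: 0.2387 g ÷ 1.008 g/mol = 0.2368 mol
Br: 3.785 g ÷ 79.90 g/mol = 0.04737 mol
Smallest is Br at 0.04737 mol; normalising gives C 5.999, H 4.999, Br 1.000
≈ 6:5:1 → C6H5Br

C6H5Br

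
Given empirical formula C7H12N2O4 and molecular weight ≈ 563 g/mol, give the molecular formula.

Empirical-formula mass = 188.19 g/mol
n = 563 / 188.19 = 2.99 ≈ 3
Molecular formula = (C7H12N2O4)3 = C21H36N6O12

C21H36N6O12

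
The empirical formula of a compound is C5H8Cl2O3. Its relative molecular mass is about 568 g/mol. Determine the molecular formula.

Empirical-formula mass = 187.01 g/mol
n = 568 / 187.01 = 3.04 ≈ 3
Molecular formula = (C5H8Cl2O3)3 = C15H24Cl6O9

C15H24Cl6O9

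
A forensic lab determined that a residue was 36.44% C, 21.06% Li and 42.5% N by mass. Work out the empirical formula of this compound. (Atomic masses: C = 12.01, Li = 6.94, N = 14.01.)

Assume 100 g: 36.44 g C, 21.06 g Li, 42.5 g N.
C: 36.44 g ÷ 12.01 g/mol = 3.034 mol
Li: 21.06 g ÷ 6.94 g/mol = 3.035 mol
N: 42.5 g ÷ 14.01 g/mol = 3.034 mol
Smallest is N at 3.034 mol; normalising gives C 1.000, Li 1.000, N 1.000
≈ 1:1:1 → CLiN

CLiN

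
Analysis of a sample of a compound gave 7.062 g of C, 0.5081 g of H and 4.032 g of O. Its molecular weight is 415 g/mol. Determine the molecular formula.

C: 7.062 g ÷ 12.01 g/mol = 0.588 mol
H: 0.5081 g ÷ 1.008 g/mol = 0.5041 mol
O: 4.032 g ÷ 16.00 g/mol = 0.252 mol
Smallest is O at 0.252 mol; normalising gives C 2.333, H 2.000, O 1.000
Multiply by 3: C 7.00, H 6.00, O 3.00 → C7H6O3
Empirical-formula mass = 138.12 g/mol
n = 415 / 138.12 = 3.00 ≈ 3
Molecular formula = (C7H6O3)×3 = C21H18O9

C21H18O9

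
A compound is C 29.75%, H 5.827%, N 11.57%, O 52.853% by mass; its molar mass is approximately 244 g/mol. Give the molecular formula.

Assume 100 g: 29.75 g C, 5.827 g H, 11.57 g N, 52.853 g O.
n(C) = 29.75/12.01 = 2.477, n(H) = 5.827/1.008 = 5.781, n(N) = 11.57/14.01 = 0.8258, n(O) = 52.853/16.00 = 3.303
Divide by the smallest (0.8258 mol N): C 2.999, H 7.000, N 1.000, O 4.000
≈ 3:7:1:4 → C3H7NO4
Empirical-formula mass = 121.10 g/mol
n = 244 / 121.10 = 2.01 ≈ 2
Molecular formula = (C3H7NO4)×2 = C6H14N2O8

C6H14N2O8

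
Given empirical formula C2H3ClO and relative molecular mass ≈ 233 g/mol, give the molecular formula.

C6H9Cl3O3

Empirical-formula mass = 78.49 g/mol
n = 233 / 78.49 = 2.97 ≈ 3
Molecular formula = (C2H3ClO)3 = C6H9Cl3O3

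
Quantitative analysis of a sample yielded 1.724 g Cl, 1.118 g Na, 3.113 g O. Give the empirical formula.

Moles — Cl: 1.724 / 35.45 = 0.04863 mol; Na: 1.118 / 22.99 = 0.04863 mol; O: 3.113 / 16.00 = 0.1946 mol
Divide by the smallest (0.04863 mol Na): Cl 1.000, Na 1.000, O 4.001
→ ClNaO4

ClNaO4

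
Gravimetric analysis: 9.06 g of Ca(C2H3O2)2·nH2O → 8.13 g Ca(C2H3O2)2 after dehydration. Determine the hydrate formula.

Mass of water lost = 9.06 − 8.13 = 0.93 g → 0.93 / 18.02 = 0.05161 mol H2O
Molar mass of Ca(C2H3O2)2 = 158.17 g/mol → mol Ca(C2H3O2)2 = 8.13 / 158.17 = 0.0514
n = 0.05161 / 0.0514 = 1.00 ≈ 1 → Ca(C2H3O2)2·H2O

Ca(C2H3O2)2·H2O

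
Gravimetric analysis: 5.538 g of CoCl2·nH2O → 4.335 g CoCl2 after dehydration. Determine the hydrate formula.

CoCl2·2H2O

Mass of water lost = 5.538 − 4.335 = 1.203 g → 1.203 / 18.02 = 0.06676 mol H2O
Molar mass of CoCl2 = 129.83 g/mol → mol CoCl2 = 4.335 / 129.83 = 0.03339
n = 0.06676 / 0.03339 = 2.00 ≈ 2 → CoCl2·2H2O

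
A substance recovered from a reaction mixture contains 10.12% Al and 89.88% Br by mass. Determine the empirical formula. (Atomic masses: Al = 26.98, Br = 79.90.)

AlBr3

Assume 100 g: 10.12 g Al, 89.88 g Br.
Moles — Al: 10.12 / 26.98 = 0.3751 mol; Br: 89.88 / 79.90 = 1.125 mol
Divide by the smallest (0.3751 mol Al): Al 1.000, Br 2.999
Ratio ≈ 1:3, so the empirical formula is AlBr3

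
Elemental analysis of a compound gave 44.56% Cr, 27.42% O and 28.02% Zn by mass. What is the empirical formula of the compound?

Assume 100 g: 44.56 g Cr, 27.42 g O, 28.02 g Zn.
Cr: 44.56 g ÷ 52.00 g/mol = 0.8569 mol
O: 27.42 g ÷ 16.00 g/mol = 1.714 mol
Zn: 28.02 g ÷ 65.38 g/mol = 0.4286 mol
Smallest is Zn at 0.4286 mol; normalising gives Cr 1.999, O 3.999, Zn 1.000
≈ 2:4:1 → Cr2O4Zn

Cr2O4Zn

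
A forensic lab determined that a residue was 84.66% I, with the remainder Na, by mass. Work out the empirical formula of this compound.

INa

Assume 100 g: 84.66 g I, 15.34 g Na.
Moles — I: 84.66 / 126.90 = 0.6671 mol; Na: 15.34 / 22.99 = 0.6672 mol
Ratios (÷ 0.6671): I 1.000, Na 1.000
→ INa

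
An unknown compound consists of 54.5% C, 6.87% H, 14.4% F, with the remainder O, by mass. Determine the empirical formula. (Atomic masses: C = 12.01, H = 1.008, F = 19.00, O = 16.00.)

Assume 100 g: 54.5 g C, 6.87 g H, 14.4 g F, 24.23 g O.
n(C) = 54.5/12.01 = 4.538, n(H) = 6.87/1.008 = 6.815, n(F) = 14.4/19.00 = 0.7579, n(O) = 24.23/16.00 = 1.514
Divide by the smallest (0.7579 mol F): C 5.987, H 8.993, F 1.000, O 1.998
→ C6H9FO2

C6H9FO2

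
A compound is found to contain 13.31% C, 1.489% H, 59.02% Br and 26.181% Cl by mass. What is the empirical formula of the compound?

Assume 100 g: 13.31 g C, 1.489 g H, 59.02 g Br, 26.181 g Cl.
n(C) = 13.31/12.01 = 1.108, n(H) = 1.489/1.008 = 1.477, n(Br) = 59.02/79.90 = 0.7387, n(Cl) = 26.181/35.45 = 0.7385
Ratios (÷ 0.7385): C 1.501, H 2.000, Br 1.000, Cl 1.000
×2: C 3.00, H 4.00, Br 2.00, Cl 2.00 → C3H4Br2Cl2

C3H4Br2Cl2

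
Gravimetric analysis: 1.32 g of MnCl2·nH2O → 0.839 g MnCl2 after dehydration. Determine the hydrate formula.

Mass of water lost = 1.32 − 0.839 = 0.481 g → 0.481 / 18.02 = 0.02669 mol H2O
Molar mass of MnCl2 = 125.84 g/mol → mol MnCl2 = 0.839 / 125.84 = 0.006667
n = 0.02669 / 0.006667 = 4.00 ≈ 4 → MnCl2·4H2O

MnCl2·4H2O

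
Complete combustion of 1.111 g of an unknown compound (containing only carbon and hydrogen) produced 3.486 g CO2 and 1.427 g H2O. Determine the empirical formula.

mol C = 3.486 / 44.01 = 0.07921; mass C = 0.07921 × 12.01 = 0.9513 g
mol H = 2 × (1.427 / 18.02) = 0.1584; mass H = 0.1584 × 1.008 = 0.1596 g
Smallest is C at 0.07921 mol; normalising gives C 1.000, H 2.000
Ratio ≈ 1:2, so the empirical formula is CH2

CH2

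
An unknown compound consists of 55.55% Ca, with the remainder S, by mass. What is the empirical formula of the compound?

Assume 100 g: 55.55 g Ca, 44.45 g S.
n(Ca) = 55.55/40.08 = 1.386, n(S) = 44.45/32.07 = 1.386
Divide by the smallest (1.386 mol Ca): Ca 1.000, S 1.000
→ CaS

CaS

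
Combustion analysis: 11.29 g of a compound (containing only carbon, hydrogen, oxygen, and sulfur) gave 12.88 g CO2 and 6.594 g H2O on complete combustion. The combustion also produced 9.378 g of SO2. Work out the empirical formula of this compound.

mol C = 12.88 / 44.01 = 0.2927; mass C = 0.2927 × 12.01 = 3.515 g
mol H = 2 × (6.594 / 18.02) = 0.7319; mass H = 0.7319 × 1.008 = 0.7377 g
mol S = 9.378 / 64.07 = 0.1464; mass S = 4.694 g
mass O = 11.29 − (8.947) = 2.343 g → mol O = 0.1465
Smallest is S at 0.1464 mol; normalising gives C 1.999, H 5.000, O 1.001, S 1.000
→ C2H5OS

C2H5OS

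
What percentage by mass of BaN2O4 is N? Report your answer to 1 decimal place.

12.2%

Molar mass = 1(137.33) + 2(14.01) + 4(16.00) = 229.350 g/mol
Mass of N per mole = 2 × 14.01 = 28.020 g
% N = 28.020 / 229.350 × 100 = 12.2%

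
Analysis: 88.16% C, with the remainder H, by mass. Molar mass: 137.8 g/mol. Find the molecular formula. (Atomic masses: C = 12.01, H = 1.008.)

C10H16

Assume 100 g: 88.16 g C, 11.84 g H.
C: 88.16 g ÷ 12.01 g/mol = 7.341 mol
H: 11.84 g ÷ 1.008 g/mol = 11.75 mol
Ratios (÷ 7.341): C 1.000, H 1.600
×5: C 5.00, H 8.00 → C5H8
Empirical-formula mass = 68.11 g/mol
n = 137.8 / 68.11 = 2.02 ≈ 2
Molecular formula = (C5H8)×2 = C10H16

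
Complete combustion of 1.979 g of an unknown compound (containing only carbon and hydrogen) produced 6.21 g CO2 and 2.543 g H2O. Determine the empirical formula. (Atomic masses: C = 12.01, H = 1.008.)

mol C = 6.21 / 44.01 = 0.1411; mass C = 0.1411 × 12.01 = 1.695 g
mol H = 2 × (2.543 / 18.02) = 0.2822; mass H = 0.2822 × 1.008 = 0.2845 g
Divide by the smallest (0.1411 mol C): C 1.000, H 2.000
≈ 1:2 → CH2

CH2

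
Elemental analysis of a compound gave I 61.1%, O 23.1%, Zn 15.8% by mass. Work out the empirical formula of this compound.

I2O6Zn

Assume 100 g: 61.1 g I, 23.1 g O, 15.8 g Zn.
I: 61.1 g ÷ 126.90 g/mol = 0.4815 mol
O: 23.1 g ÷ 16.00 g/mol = 1.444 mol
Zn: 15.8 g ÷ 65.38 g/mol = 0.2417 mol
Ratios (÷ 0.2417): I 1.992, O 5.974, Zn 1.000
Ratio ≈ 2:6:1, so the empirical formula is I2O6Zn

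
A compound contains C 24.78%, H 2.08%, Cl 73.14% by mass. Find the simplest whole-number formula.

Assume 100 g: 24.78 g C, 2.08 g H, 73.14 g Cl.
Moles — C: 24.78 / 12.01 = 2.063 mol; H: 2.08 / 1.008 = 2.063 mol; Cl: 73.14 / 35.45 = 2.063 mol
Ratios (÷ 2.063): C 1.000, H 1.000, Cl 1.000
Ratio ≈ 1:1:1, so the empirical formula is CHCl

CHCl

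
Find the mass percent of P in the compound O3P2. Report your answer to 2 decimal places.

Molar mass = 3(16.00) + 2(30.97) = 109.940 g/mol
Mass of P per mole = 2 × 30.97 = 61.940 g
% P = 61.940 / 109.940 × 100 = 56.34%

56.34%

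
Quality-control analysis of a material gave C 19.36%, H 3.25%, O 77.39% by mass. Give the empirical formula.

Assume 100 g: 19.36 g C, 3.25 g H, 77.39 g O.
n(C) = 19.36/12.01 = 1.612, n(H) = 3.25/1.008 = 3.224, n(O) = 77.39/16.00 = 4.837
Ratios (÷ 1.612): C 1.000, H 2.000, O 3.001
→ CH2O3

CH2O3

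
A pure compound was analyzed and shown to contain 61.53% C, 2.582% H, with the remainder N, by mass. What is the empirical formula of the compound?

Assume 100 g: 61.53 g C, 2.582 g H, 35.888 g N.
n(C) = 61.53/12.01 = 5.123, n(H) = 2.582/1.008 = 2.562, n(N) = 35.888/14.01 = 2.562
Ratios (÷ 2.562): C 2.000, H 1.000, N 1.000
→ C2HN

C2HN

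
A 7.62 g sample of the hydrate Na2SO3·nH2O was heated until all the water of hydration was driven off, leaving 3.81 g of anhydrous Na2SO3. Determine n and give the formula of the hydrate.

Na2SO3·7H2O

Mass of water lost = 7.62 − 3.81 = 3.81 g → 3.81 / 18.02 = 0.2114 mol H2O
Molar mass of Na2SO3 = 126.05 g/mol → mol Na2SO3 = 3.81 / 126.05 = 0.03023
n = 0.2114 / 0.03023 = 7.00 ≈ 7 → Na2SO3·7H2O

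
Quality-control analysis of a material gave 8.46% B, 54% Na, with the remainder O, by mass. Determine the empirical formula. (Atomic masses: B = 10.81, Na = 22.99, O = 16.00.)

Assume 100 g: 8.46 g B, 54 g Na, 37.54 g O.
n(B) = 8.46/10.81 = 0.7826, n(Na) = 54/22.99 = 2.349, n(O) = 37.54/16.00 = 2.346
Divide by the smallest (0.7826 mol B): B 1.000, Na 3.001, O 2.998
→ BNa3O3

BNa3O3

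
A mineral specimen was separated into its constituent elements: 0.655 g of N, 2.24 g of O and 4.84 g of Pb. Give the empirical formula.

N2O6Pb

N: 0.655 g ÷ 14.01 g/mol = 0.04675 mol
O: 2.24 g ÷ 16.00 g/mol = 0.14 mol
Pb: 4.84 g ÷ 207.2 g/mol = 0.02336 mol
Smallest is Pb at 0.02336 mol; normalising gives N 2.001, O 5.993, Pb 1.000
≈ 2:6:1 → N2O6Pb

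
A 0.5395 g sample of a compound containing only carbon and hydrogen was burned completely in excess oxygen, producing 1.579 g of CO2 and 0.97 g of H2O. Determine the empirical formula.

mol C = 1.579 / 44.01 = 0.03588; mass C = 0.03588 × 12.01 = 0.4309 g
mol H = 2 × (0.97 / 18.02) = 0.1077; mass H = 0.1077 × 1.008 = 0.1085 g
Smallest is C at 0.03588 mol; normalising gives C 1.000, H 3.001
→ CH3

CH3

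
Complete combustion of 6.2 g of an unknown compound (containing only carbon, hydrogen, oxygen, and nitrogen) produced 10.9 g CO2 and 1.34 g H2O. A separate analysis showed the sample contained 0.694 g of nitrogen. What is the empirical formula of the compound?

C5H3NO3

mol C = 10.9 / 44.01 = 0.2477; mass C = 0.2477 × 12.01 = 2.975 g
mol H = 2 × (1.34 / 18.02) = 0.1487; mass H = 0.1487 × 1.008 = 0.1499 g
mol N = 0.694 / 14.01 = 0.04954
mass O = 6.2 − (3.818) = 2.382 g → mol O = 0.1488
Smallest is N at 0.04954 mol; normalising gives C 5.000, H 3.002, N 1.000, O 3.005
≈ 5:3:1:3 → C5H3NO3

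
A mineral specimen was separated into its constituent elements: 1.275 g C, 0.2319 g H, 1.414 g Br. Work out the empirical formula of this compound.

C: 1.275 g ÷ 12.01 g/mol = 0.1062 mol
H: 0.2319 g ÷ 1.008 g/mol = 0.2301 mol
Br: 1.414 g ÷ 79.90 g/mol = 0.0177 mol
Smallest is Br at 0.0177 mol; normalising gives C 5.999, H 13.000, Br 1.000
≈ 6:13:1 → C6H13Br

C6H13Br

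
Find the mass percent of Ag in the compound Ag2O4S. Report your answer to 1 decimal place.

Molar mass = 2(107.87) + 4(16.00) + 1(32.07) = 311.810 g/mol
Mass of Ag per mole = 2 × 107.87 = 215.740 g
% Ag = 215.740 / 311.810 × 100 = 69.2%

69.2%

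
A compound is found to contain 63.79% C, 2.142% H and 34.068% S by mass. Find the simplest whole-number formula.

Assume 100 g: 63.79 g C, 2.142 g H, 34.068 g S.
C: 63.79 g ÷ 12.01 g/mol = 5.311 mol
H: 2.142 g ÷ 1.008 g/mol = 2.125 mol
S: 34.068 g ÷ 32.07 g/mol = 1.062 mol
Ratios (÷ 1.062): C 5.000, H 2.000, S 1.000
Ratio ≈ 5:2:1, so the empirical formula is C5H2S

C5H2S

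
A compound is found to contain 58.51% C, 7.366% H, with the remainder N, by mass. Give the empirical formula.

C2H3N

Assume 100 g: 58.51 g C, 7.366 g H, 34.124 g N.
n(C) = 58.51/12.01 = 4.872, n(H) = 7.366/1.008 = 7.308, n(N) = 34.124/14.01 = 2.436
Smallest is N at 2.436 mol; normalising gives C 2.000, H 3.000, N 1.000
Ratio ≈ 2:3:1, so the empirical formula is C2H3N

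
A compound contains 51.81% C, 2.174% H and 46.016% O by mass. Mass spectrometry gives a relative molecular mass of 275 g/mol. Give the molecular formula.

C12H6O8

Assume 100 g: 51.81 g C, 2.174 g H, 46.016 g O.
C: 51.81 g ÷ 12.01 g/mol = 4.314 mol
H: 2.174 g ÷ 1.008 g/mol = 2.157 mol
O: 46.016 g ÷ 16.00 g/mol = 2.876 mol
Ratios (÷ 2.157): C 2.000, H 1.000, O 1.333
Multiply by 3: C 6.00, H 3.00, O 4.00 → C6H3O4
Empirical-formula mass = 139.08 g/mol
n = 275 / 139.08 = 1.98 ≈ 2
Molecular formula = (C6H3O4)×2 = C12H6O8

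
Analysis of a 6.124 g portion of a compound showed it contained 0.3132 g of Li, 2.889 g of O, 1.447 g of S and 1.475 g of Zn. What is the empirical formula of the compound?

n(Li) = 0.3132/6.94 = 0.04513, n(O) = 2.889/16.00 = 0.1806, n(S) = 1.447/32.07 = 0.04512, n(Zn) = 1.475/65.38 = 0.02256
Ratios (÷ 0.02256): Li 2.000, O 8.004, S 2.000, Zn 1.000
→ Li2O8S2Zn

Li2O8S2Zn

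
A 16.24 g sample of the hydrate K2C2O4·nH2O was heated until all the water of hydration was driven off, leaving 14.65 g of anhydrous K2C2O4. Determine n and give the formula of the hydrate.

Mass of water lost = 16.24 − 14.65 = 1.59 g → 1.59 / 18.02 = 0.08824 mol H2O
Molar mass of K2C2O4 = 166.22 g/mol → mol K2C2O4 = 14.65 / 166.22 = 0.08814
n = 0.08824 / 0.08814 = 1.00 ≈ 1 → K2C2O4·H2O

K2C2O4·H2O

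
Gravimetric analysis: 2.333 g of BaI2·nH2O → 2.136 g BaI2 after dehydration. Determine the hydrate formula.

BaI2·2H2O

Mass of water lost = 2.333 − 2.136 = 0.197 g → 0.197 / 18.02 = 0.01093 mol H2O
Molar mass of BaI2 = 391.13 g/mol → mol BaI2 = 2.136 / 391.13 = 0.005461
n = 0.01093 / 0.005461 = 2.00 ≈ 2 → BaI2·2H2O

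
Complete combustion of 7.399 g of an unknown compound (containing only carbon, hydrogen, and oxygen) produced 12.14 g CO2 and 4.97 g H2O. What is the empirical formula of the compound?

mol C = 12.14 / 44.01 = 0.2758; mass C = 0.2758 × 12.01 = 3.313 g
mol H = 2 × (4.97 / 18.02) = 0.5516; mass H = 0.5516 × 1.008 = 0.5560 g
mass O = 7.399 − (3.869) = 3.530 g → mol O = 0.2206
Smallest is O at 0.2206 mol; normalising gives C 1.250, H 2.500, O 1.000
Scaling by 4: C 5.00, H 10.00, O 4.00 → C5H10O4

C5H10O4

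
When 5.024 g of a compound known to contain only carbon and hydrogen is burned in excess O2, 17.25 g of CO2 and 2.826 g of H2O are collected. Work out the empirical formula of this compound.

C5H4

mol C = 17.25 / 44.01 = 0.3920; mass C = 0.3920 × 12.01 = 4.707 g
mol H = 2 × (2.826 / 18.02) = 0.3137; mass H = 0.3137 × 1.008 = 0.3162 g
Ratios (÷ 0.3137): C 1.250, H 1.000
Multiply by 4: C 5.00, H 4.00 → C5H4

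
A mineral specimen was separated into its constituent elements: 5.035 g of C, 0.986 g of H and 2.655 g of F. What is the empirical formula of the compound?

C3H7F

n(C) = 5.035/12.01 = 0.4192, n(H) = 0.986/1.008 = 0.9782, n(F) = 2.655/19.00 = 0.1397
Divide by the smallest (0.1397 mol F): C 3.000, H 7.000, F 1.000
Ratio ≈ 3:7:1, so the empirical formula is C3H7F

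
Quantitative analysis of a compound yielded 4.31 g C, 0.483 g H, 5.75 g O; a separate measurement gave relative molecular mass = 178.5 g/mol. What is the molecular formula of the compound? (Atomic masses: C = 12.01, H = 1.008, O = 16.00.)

C6H8O6

C: 4.31 g ÷ 12.01 g/mol = 0.3589 mol
H: 0.483 g ÷ 1.008 g/mol = 0.4792 mol
O: 5.75 g ÷ 16.00 g/mol = 0.3594 mol
Ratios (÷ 0.3589): C 1.000, H 1.335, O 1.001
Scaling by 3: C 3.00, H 4.01, O 3.00 → C3H4O3
Empirical-formula mass = 88.06 g/mol
n = 178.5 / 88.06 = 2.03 ≈ 2
Molecular formula = (C3H4O3)×2 = C6H8O6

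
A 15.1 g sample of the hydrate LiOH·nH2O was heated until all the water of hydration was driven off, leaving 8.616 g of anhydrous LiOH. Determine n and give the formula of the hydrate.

Mass of water lost = 15.1 − 8.616 = 6.484 g → 6.484 / 18.02 = 0.3598 mol H2O
Molar mass of LiOH = 23.95 g/mol → mol LiOH = 8.616 / 23.95 = 0.3598
n = 0.3598 / 0.3598 = 1.00 ≈ 1 → LiOH·H2O

LiOH·H2O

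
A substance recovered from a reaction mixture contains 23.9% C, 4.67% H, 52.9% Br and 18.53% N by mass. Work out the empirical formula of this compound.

Assume 100 g: 23.9 g C, 4.67 g H, 52.9 g Br, 18.53 g N.
C: 23.9 g ÷ 12.01 g/mol = 1.99 mol
H: 4.67 g ÷ 1.008 g/mol = 4.633 mol
Br: 52.9 g ÷ 79.90 g/mol = 0.6621 mol
N: 18.53 g ÷ 14.01 g/mol = 1.323 mol
Smallest is Br at 0.6621 mol; normalising gives C 3.006, H 6.998, Br 1.000, N 1.998
→ C3H7BrN2

C3H7BrN2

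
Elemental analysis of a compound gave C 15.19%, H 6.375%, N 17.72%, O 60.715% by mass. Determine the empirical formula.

Assume 100 g: 15.19 g C, 6.375 g H, 17.72 g N, 60.715 g O.
Moles — C: 15.19 / 12.01 = 1.265 mol; H: 6.375 / 1.008 = 6.324 mol; N: 17.72 / 14.01 = 1.265 mol; O: 60.715 / 16.00 = 3.795 mol
Ratios (÷ 1.265): C 1.000, H 5.000, N 1.000, O 3.000
≈ 1:5:1:3 → CH5NO3

CH5NO3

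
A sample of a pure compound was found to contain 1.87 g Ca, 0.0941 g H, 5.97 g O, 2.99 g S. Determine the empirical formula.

Ca: 1.87 g ÷ 40.08 g/mol = 0.04666 mol
H: 0.0941 g ÷ 1.008 g/mol = 0.09335 mol
O: 5.97 g ÷ 16.00 g/mol = 0.3731 mol
S: 2.99 g ÷ 32.07 g/mol = 0.09323 mol
Ratios (÷ 0.04666): Ca 1.000, H 2.001, O 7.997, S 1.998
≈ 1:2:8:2 → CaH2O8S2

CaH2O8S2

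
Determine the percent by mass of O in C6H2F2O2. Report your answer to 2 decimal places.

Molar mass = 6(12.01) + 2(1.008) + 2(19.00) + 2(16.00) = 144.076 g/mol
Mass of O per mole = 2 × 16.00 = 32.000 g
% O = 32.000 / 144.076 × 100 = 22.21%

22.21%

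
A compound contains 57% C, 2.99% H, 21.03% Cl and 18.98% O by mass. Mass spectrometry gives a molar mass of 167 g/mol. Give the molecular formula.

Assume 100 g: 57 g C, 2.99 g H, 21.03 g Cl, 18.98 g O.
n(C) = 57/12.01 = 4.746, n(H) = 2.99/1.008 = 2.966, n(Cl) = 21.03/35.45 = 0.5932, n(O) = 18.98/16.00 = 1.186
Ratios (÷ 0.5932): C 8.000, H 5.000, Cl 1.000, O 2.000
Ratio ≈ 8:5:1:2, so the empirical formula is C8H5ClO2
Empirical-formula mass = 168.57 g/mol
n = 167 / 168.57 = 0.99 ≈ 1
Molecular formula = empirical formula = C8H5ClO2

C8H5ClO2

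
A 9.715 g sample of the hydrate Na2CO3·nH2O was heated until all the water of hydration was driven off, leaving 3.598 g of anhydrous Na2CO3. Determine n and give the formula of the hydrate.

Na2CO3·10H2O

Mass of water lost = 9.715 − 3.598 = 6.117 g → 6.117 / 18.02 = 0.3395 mol H2O
Molar mass of Na2CO3 = 105.99 g/mol → mol Na2CO3 = 3.598 / 105.99 = 0.03395
n = 0.3395 / 0.03395 = 10.00 ≈ 10 → Na2CO3·10H2O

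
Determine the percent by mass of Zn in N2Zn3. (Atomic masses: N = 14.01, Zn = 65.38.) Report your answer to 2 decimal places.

Molar mass = 2(14.01) + 3(65.38) = 224.160 g/mol
Mass of Zn per mole = 3 × 65.38 = 196.140 g
% Zn = 196.140 / 224.160 × 100 = 87.50%

87.50%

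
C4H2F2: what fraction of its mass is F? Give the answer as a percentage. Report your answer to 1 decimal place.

43.2%

Molar mass = 4(12.01) + 2(1.008) + 2(19.00) = 88.056 g/mol
Mass of F per mole = 2 × 19.00 = 38.000 g
% F = 38.000 / 88.056 × 100 = 43.2%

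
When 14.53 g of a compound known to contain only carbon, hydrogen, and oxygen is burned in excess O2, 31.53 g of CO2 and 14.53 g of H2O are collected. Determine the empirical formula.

mol C = 31.53 / 44.01 = 0.7164; mass C = 0.7164 × 12.01 = 8.604 g
mol H = 2 × (14.53 / 18.02) = 1.613; mass H = 1.613 × 1.008 = 1.626 g
mass O = 14.53 − (10.23) = 4.300 g → mol O = 0.2688
Divide by the smallest (0.2688 mol O): C 2.666, H 6.000, O 1.000
Scaling by 3: C 8.00, H 18.00, O 3.00 → C8H18O3

C8H18O3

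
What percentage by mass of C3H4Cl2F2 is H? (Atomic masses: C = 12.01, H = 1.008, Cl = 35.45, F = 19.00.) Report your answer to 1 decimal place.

2.7%

Molar mass = 3(12.01) + 4(1.008) + 2(35.45) + 2(19.00) = 148.962 g/mol
Mass of H per mole = 4 × 1.008 = 4.032 g
% H = 4.032 / 148.962 × 100 = 2.7%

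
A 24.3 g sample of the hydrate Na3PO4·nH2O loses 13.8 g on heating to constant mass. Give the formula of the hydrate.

Mass of anhydrous Na3PO4 = 24.3 − 13.8 = 10.5 g
mol H2O = 13.8 / 18.02 = 0.7658
Molar mass of Na3PO4 = 163.94 g/mol → mol Na3PO4 = 10.5 / 163.94 = 0.06405
n = 0.7658 / 0.06405 = 11.96 ≈ 12 → Na3PO4·12H2O

Na3PO4·12H2O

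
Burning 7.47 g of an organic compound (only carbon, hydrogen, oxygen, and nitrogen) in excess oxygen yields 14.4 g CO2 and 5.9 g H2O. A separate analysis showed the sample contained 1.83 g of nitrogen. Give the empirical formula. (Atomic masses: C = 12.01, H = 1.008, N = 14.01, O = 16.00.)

mol C = 14.4 / 44.01 = 0.3272; mass C = 0.3272 × 12.01 = 3.930 g
mol H = 2 × (5.9 / 18.02) = 0.6548; mass H = 0.6548 × 1.008 = 0.6601 g
mol N = 1.83 / 14.01 = 0.1306
mass O = 7.47 − (6.420) = 1.050 g → mol O = 0.06564
Smallest is O at 0.06564 mol; normalising gives C 4.985, H 9.976, N 1.990, O 1.000
Ratio ≈ 5:10:2:1, so the empirical formula is C5H10N2O

C5H10N2O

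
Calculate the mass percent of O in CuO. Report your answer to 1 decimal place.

Molar mass = 1(63.55) + 1(16.00) = 79.550 g/mol
Mass of O per mole = 1 × 16.00 = 16.000 g
% O = 16.000 / 79.550 × 100 = 20.1%

20.1%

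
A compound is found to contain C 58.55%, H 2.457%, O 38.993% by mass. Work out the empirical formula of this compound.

Assume 100 g: 58.55 g C, 2.457 g H, 38.993 g O.
C: 58.55 g ÷ 12.01 g/mol = 4.875 mol
H: 2.457 g ÷ 1.008 g/mol = 2.438 mol
O: 38.993 g ÷ 16.00 g/mol = 2.437 mol
Smallest is O at 2.437 mol; normalising gives C 2.000, H 1.000, O 1.000
→ C2HO

C2HO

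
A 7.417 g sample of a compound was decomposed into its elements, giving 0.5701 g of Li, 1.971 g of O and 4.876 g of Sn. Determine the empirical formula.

Li2O3Sn

n(Li) = 0.5701/6.94 = 0.08215, n(O) = 1.971/16.00 = 0.1232, n(Sn) = 4.876/118.71 = 0.04107
Ratios (÷ 0.04107): Li 2.000, O 2.999, Sn 1.000
→ Li2O3Sn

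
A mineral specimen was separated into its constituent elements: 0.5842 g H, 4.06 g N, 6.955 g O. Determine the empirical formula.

H4N2O3

n(H) = 0.5842/1.008 = 0.5796, n(N) = 4.06/14.01 = 0.2898, n(O) = 6.955/16.00 = 0.4347
Divide by the smallest (0.2898 mol N): H 2.000, N 1.000, O 1.500
Scaling by 2: H 4.00, N 2.00, O 3.00 → H4N2O3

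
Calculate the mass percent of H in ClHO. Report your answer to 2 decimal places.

1.92%

Molar mass = 1(35.45) + 1(1.008) + 1(16.00) = 52.458 g/mol
Mass of H per mole = 1 × 1.008 = 1.008 g
% H = 1.008 / 52.458 × 100 = 1.92%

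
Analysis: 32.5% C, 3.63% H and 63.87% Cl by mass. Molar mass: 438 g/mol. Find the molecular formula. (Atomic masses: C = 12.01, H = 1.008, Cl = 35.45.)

Assume 100 g: 32.5 g C, 3.63 g H, 63.87 g Cl.
n(C) = 32.5/12.01 = 2.706, n(H) = 3.63/1.008 = 3.601, n(Cl) = 63.87/35.45 = 1.802
Divide by the smallest (1.802 mol Cl): C 1.502, H 1.999, Cl 1.000
×2: C 3.00, H 4.00, Cl 2.00 → C3H4Cl2
Empirical-formula mass = 110.96 g/mol
n = 438 / 110.96 = 3.95 ≈ 4
Molecular formula = (C3H4Cl2)×4 = C12H16Cl8

C12H16Cl8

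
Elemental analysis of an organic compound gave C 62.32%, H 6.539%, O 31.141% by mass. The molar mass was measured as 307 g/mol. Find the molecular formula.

Assume 100 g: 62.32 g C, 6.539 g H, 31.141 g O.
C: 62.32 g ÷ 12.01 g/mol = 5.189 mol
H: 6.539 g ÷ 1.008 g/mol = 6.487 mol
O: 31.141 g ÷ 16.00 g/mol = 1.946 mol
Divide by the smallest (1.946 mol O): C 2.666, H 3.333, O 1.000
Multiply by 3: C 8.00, H 10.00, O 3.00 → C8H10O3
Empirical-formula mass = 154.16 g/mol
n = 307 / 154.16 = 1.99 ≈ 2
Molecular formula = (C8H10O3)×2 = C16H20O6

C16H20O6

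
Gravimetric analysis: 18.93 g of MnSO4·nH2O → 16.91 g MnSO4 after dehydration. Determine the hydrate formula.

Mass of water lost = 18.93 − 16.91 = 2.02 g → 2.02 / 18.02 = 0.1121 mol H2O
Molar mass of MnSO4 = 151.01 g/mol → mol MnSO4 = 16.91 / 151.01 = 0.112
n = 0.1121 / 0.112 = 1.00 ≈ 1 → MnSO4·H2O

MnSO4·H2O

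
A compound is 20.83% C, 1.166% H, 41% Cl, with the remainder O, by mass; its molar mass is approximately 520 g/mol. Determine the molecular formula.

C9H6Cl6O12

Assume 100 g: 20.83 g C, 1.166 g H, 41 g Cl, 37.004 g O.
C: 20.83 g ÷ 12.01 g/mol = 1.734 mol
H: 1.166 g ÷ 1.008 g/mol = 1.157 mol
Cl: 41 g ÷ 35.45 g/mol = 1.157 mol
O: 37.004 g ÷ 16.00 g/mol = 2.313 mol
Divide by the smallest (1.157 mol Cl): C 1.500, H 1.000, Cl 1.000, O 2.000
Scaling by 2: C 3.00, H 2.00, Cl 2.00, O 4.00 → C3H2Cl2O4
Empirical-formula mass = 172.95 g/mol
n = 520 / 172.95 = 3.01 ≈ 3
Molecular formula = (C3H2Cl2O4)×3 = C9H6Cl6O12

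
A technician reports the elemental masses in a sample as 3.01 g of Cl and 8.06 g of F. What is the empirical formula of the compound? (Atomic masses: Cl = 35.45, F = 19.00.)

ClF5

Moles — Cl: 3.01 / 35.45 = 0.08491 mol; F: 8.06 / 19.00 = 0.4242 mol
Smallest is Cl at 0.08491 mol; normalising gives Cl 1.000, F 4.996
Ratio ≈ 1:5, so the empirical formula is ClF5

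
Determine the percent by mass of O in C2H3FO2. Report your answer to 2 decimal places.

Molar mass = 2(12.01) + 3(1.008) + 1(19.00) + 2(16.00) = 78.044 g/mol
Mass of O per mole = 2 × 16.00 = 32.000 g
% O = 32.000 / 78.044 × 100 = 41.00%

41.00%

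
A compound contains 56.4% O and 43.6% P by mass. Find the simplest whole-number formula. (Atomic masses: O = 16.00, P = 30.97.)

O5P2

Assume 100 g: 56.4 g O, 43.6 g P.
Moles — O: 56.4 / 16.00 = 3.525 mol; P: 43.6 / 30.97 = 1.408 mol
Ratios (÷ 1.408): O 2.504, P 1.000
Scaling by 2: O 5.01, P 2.00 → O5P2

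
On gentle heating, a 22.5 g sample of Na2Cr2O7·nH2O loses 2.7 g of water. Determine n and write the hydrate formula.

Mass of anhydrous Na2Cr2O7 = 22.5 − 2.7 = 19.8 g
mol H2O = 2.7 / 18.02 = 0.1498
Molar mass of Na2Cr2O7 = 261.98 g/mol → mol Na2Cr2O7 = 19.8 / 261.98 = 0.07558
n = 0.1498 / 0.07558 = 1.98 ≈ 2 → Na2Cr2O7·2H2O

Na2Cr2O7·2H2O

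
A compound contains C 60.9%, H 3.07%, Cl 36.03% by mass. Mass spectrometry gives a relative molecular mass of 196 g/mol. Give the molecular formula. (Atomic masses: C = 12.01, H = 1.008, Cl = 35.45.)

Assume 100 g: 60.9 g C, 3.07 g H, 36.03 g Cl.
C: 60.9 g ÷ 12.01 g/mol = 5.071 mol
H: 3.07 g ÷ 1.008 g/mol = 3.046 mol
Cl: 36.03 g ÷ 35.45 g/mol = 1.016 mol
Smallest is Cl at 1.016 mol; normalising gives C 4.989, H 2.997, Cl 1.000
≈ 5:3:1 → C5H3Cl
Empirical-formula mass = 98.52 g/mol
n = 196 / 98.52 = 1.99 ≈ 2
Molecular formula = (C5H3Cl)×2 = C10H6Cl2

C10H6Cl2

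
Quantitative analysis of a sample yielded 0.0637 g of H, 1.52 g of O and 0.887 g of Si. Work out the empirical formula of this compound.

H2O3Si

H: 0.0637 g ÷ 1.008 g/mol = 0.06319 mol
O: 1.52 g ÷ 16.00 g/mol = 0.095 mol
Si: 0.887 g ÷ 28.09 g/mol = 0.03158 mol
Divide by the smallest (0.03158 mol Si): H 2.001, O 3.009, Si 1.000
≈ 2:3:1 → H2O3Si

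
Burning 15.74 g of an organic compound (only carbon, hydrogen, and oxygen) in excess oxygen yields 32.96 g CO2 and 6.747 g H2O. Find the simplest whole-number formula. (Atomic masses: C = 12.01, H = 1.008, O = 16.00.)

mol C = 32.96 / 44.01 = 0.7489; mass C = 0.7489 × 12.01 = 8.995 g
mol H = 2 × (6.747 / 18.02) = 0.7488; mass H = 0.7488 × 1.008 = 0.7548 g
mass O = 15.74 − (9.749) = 5.991 g → mol O = 0.3744
Divide by the smallest (0.3744 mol O): C 2.000, H 2.000, O 1.000
Ratio ≈ 2:2:1, so the empirical formula is C2H2O

C2H2O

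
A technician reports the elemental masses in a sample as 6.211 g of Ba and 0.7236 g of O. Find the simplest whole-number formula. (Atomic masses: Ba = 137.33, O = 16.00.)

BaO

Moles — Ba: 6.211 / 137.33 = 0.04523 mol; O: 0.7236 / 16.00 = 0.04523 mol
Divide by the smallest (0.04523 mol O): Ba 1.000, O 1.000
≈ 1:1 → BaO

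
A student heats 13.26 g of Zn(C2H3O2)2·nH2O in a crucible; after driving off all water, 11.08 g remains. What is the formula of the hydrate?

Mass of water lost = 13.26 − 11.08 = 2.18 g → 2.18 / 18.02 = 0.121 mol H2O
Molar mass of Zn(C2H3O2)2 = 183.47 g/mol → mol Zn(C2H3O2)2 = 11.08 / 183.47 = 0.06039
n = 0.121 / 0.06039 = 2.00 ≈ 2 → Zn(C2H3O2)2·2H2O

Zn(C2H3O2)2·2H2O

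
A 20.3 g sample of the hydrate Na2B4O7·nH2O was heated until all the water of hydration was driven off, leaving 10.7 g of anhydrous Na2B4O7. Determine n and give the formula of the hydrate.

Na2B4O7·10H2O

Mass of water lost = 20.3 − 10.7 = 9.6 g → 9.6 / 18.02 = 0.5327 mol H2O
Molar mass of Na2B4O7 = 201.22 g/mol → mol Na2B4O7 = 10.7 / 201.22 = 0.05318
n = 0.5327 / 0.05318 = 10.02 ≈ 10 → Na2B4O7·10H2O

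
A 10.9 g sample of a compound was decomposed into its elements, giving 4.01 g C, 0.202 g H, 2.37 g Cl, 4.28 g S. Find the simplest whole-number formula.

C: 4.01 g ÷ 12.01 g/mol = 0.3339 mol
H: 0.202 g ÷ 1.008 g/mol = 0.2004 mol
Cl: 2.37 g ÷ 35.45 g/mol = 0.06685 mol
S: 4.28 g ÷ 32.07 g/mol = 0.1335 mol
Ratios (÷ 0.06685): C 4.994, H 2.997, Cl 1.000, S 1.996
→ C5H3ClS2

C5H3ClS2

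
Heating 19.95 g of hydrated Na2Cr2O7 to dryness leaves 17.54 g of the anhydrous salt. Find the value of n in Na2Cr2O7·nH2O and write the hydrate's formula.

Mass of water lost = 19.95 − 17.54 = 2.41 g → 2.41 / 18.02 = 0.1337 mol H2O
Molar mass of Na2Cr2O7 = 261.98 g/mol → mol Na2Cr2O7 = 17.54 / 261.98 = 0.06695
n = 0.1337 / 0.06695 = 2.00 ≈ 2 → Na2Cr2O7·2H2O

Na2Cr2O7·2H2O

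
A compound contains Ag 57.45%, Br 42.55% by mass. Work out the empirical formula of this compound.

AgBr

Assume 100 g: 57.45 g Ag, 42.55 g Br.
Moles — Ag: 57.45 / 107.87 = 0.5326 mol; Br: 42.55 / 79.90 = 0.5325 mol
Ratios (÷ 0.5325): Ag 1.000, Br 1.000
Ratio ≈ 1:1, so the empirical formula is AgBr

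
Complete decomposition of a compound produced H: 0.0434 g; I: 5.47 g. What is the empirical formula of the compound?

n(H) = 0.0434/1.008 = 0.04306, n(I) = 5.47/126.90 = 0.0431
Divide by the smallest (0.04306 mol H): H 1.000, I 1.001
→ HI

HI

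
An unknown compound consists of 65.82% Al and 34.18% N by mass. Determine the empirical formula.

AlN

Assume 100 g: 65.82 g Al, 34.18 g N.
Al: 65.82 g ÷ 26.98 g/mol = 2.44 mol
N: 34.18 g ÷ 14.01 g/mol = 2.44 mol
Divide by the smallest (2.44 mol Al): Al 1.000, N 1.000
→ AlN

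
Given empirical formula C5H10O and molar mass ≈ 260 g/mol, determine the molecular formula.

C15H30O3

Empirical-formula mass = 86.13 g/mol
n = 260 / 86.13 = 3.02 ≈ 3
Molecular formula = (C5H10O)3 = C15H30O3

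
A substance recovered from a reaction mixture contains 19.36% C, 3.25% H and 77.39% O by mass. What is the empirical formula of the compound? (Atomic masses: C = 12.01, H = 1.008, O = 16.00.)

CH2O3

Assume 100 g: 19.36 g C, 3.25 g H, 77.39 g O.
Moles — C: 19.36 / 12.01 = 1.612 mol; H: 3.25 / 1.008 = 3.224 mol; O: 77.39 / 16.00 = 4.837 mol
Divide by the smallest (1.612 mol C): C 1.000, H 2.000, O 3.001
≈ 1:2:3 → CH2O3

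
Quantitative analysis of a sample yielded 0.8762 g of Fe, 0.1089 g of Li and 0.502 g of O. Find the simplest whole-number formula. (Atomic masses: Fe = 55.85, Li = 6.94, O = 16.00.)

n(Fe) = 0.8762/55.85 = 0.01569, n(Li) = 0.1089/6.94 = 0.01569, n(O) = 0.502/16.00 = 0.03138
Smallest is Fe at 0.01569 mol; normalising gives Fe 1.000, Li 1.000, O 2.000
≈ 1:1:2 → FeLiO2

FeLiO2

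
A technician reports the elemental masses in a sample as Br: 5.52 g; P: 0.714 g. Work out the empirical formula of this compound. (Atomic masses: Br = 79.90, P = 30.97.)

Moles — Br: 5.52 / 79.90 = 0.06909 mol; P: 0.714 / 30.97 = 0.02305 mol
Smallest is P at 0.02305 mol; normalising gives Br 2.997, P 1.000
≈ 3:1 → Br3P

Br3P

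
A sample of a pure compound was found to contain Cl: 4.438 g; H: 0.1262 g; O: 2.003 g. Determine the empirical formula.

Cl: 4.438 g ÷ 35.45 g/mol = 0.1252 mol
H: 0.1262 g ÷ 1.008 g/mol = 0.1252 mol
O: 2.003 g ÷ 16.00 g/mol = 0.1252 mol
Ratios (÷ 0.1252): Cl 1.000, H 1.000, O 1.000
≈ 1:1:1 → ClHO

ClHO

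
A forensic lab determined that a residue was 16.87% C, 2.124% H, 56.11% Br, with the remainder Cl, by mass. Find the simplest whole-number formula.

Assume 100 g: 16.87 g C, 2.124 g H, 56.11 g Br, 24.896 g Cl.
Moles — C: 16.87 / 12.01 = 1.405 mol; H: 2.124 / 1.008 = 2.107 mol; Br: 56.11 / 79.90 = 0.7023 mol; Cl: 24.896 / 35.45 = 0.7023 mol
Divide by the smallest (0.7023 mol Br): C 2.000, H 3.001, Br 1.000, Cl 1.000
Ratio ≈ 2:3:1:1, so the empirical formula is C2H3BrCl

C2H3BrCl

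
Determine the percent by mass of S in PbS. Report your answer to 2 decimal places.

13.40%

Molar mass = 1(207.2) + 1(32.07) = 239.270 g/mol
Mass of S per mole = 1 × 32.07 = 32.070 g
% S = 32.070 / 239.270 × 100 = 13.40%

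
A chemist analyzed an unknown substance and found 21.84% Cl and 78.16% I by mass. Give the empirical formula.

ClI

Assume 100 g: 21.84 g Cl, 78.16 g I.
n(Cl) = 21.84/35.45 = 0.6161, n(I) = 78.16/126.90 = 0.6159
Ratios (÷ 0.6159): Cl 1.000, I 1.000
Ratio ≈ 1:1, so the empirical formula is ClI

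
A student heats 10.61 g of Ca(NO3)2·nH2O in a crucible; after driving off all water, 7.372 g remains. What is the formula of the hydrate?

Mass of water lost = 10.61 − 7.372 = 3.238 g → 3.238 / 18.02 = 0.1797 mol H2O
Molar mass of Ca(NO3)2 = 164.10 g/mol → mol Ca(NO3)2 = 7.372 / 164.10 = 0.04492
n = 0.1797 / 0.04492 = 4.00 ≈ 4 → Ca(NO3)2·4H2O

Ca(NO3)2·4H2O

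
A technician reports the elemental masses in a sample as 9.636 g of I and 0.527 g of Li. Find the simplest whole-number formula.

n(I) = 9.636/126.90 = 0.07593, n(Li) = 0.527/6.94 = 0.07594
Smallest is I at 0.07593 mol; normalising gives I 1.000, Li 1.000
→ ILi

ILi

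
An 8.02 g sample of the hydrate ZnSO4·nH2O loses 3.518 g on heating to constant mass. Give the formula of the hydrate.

ZnSO4·7H2O

Mass of anhydrous ZnSO4 = 8.02 − 3.518 = 4.502 g
mol H2O = 3.518 / 18.02 = 0.1952
Molar mass of ZnSO4 = 161.45 g/mol → mol ZnSO4 = 4.502 / 161.45 = 0.02788
n = 0.1952 / 0.02788 = 7.00 ≈ 7 → ZnSO4·7H2O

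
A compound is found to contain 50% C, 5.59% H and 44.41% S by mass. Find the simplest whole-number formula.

Assume 100 g: 50 g C, 5.59 g H, 44.41 g S.
C: 50 g ÷ 12.01 g/mol = 4.163 mol
H: 5.59 g ÷ 1.008 g/mol = 5.546 mol
S: 44.41 g ÷ 32.07 g/mol = 1.385 mol
Ratios (÷ 1.385): C 3.006, H 4.005, S 1.000
→ C3H4S

C3H4S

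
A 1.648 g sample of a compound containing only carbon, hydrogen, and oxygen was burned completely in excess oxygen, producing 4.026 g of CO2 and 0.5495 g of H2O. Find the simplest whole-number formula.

C3H2O

mol C = 4.026 / 44.01 = 0.09148; mass C = 0.09148 × 12.01 = 1.099 g
mol H = 2 × (0.5495 / 18.02) = 0.06099; mass H = 0.06099 × 1.008 = 0.06148 g
mass O = 1.648 − (1.160) = 0.4879 g → mol O = 0.03049
Ratios (÷ 0.03049): C 3.000, H 2.000, O 1.000
≈ 3:2:1 → C3H2O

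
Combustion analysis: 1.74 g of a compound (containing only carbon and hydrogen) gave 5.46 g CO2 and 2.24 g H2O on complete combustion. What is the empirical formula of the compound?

mol C = 5.46 / 44.01 = 0.1241; mass C = 0.1241 × 12.01 = 1.490 g
mol H = 2 × (2.24 / 18.02) = 0.2486; mass H = 0.2486 × 1.008 = 0.2506 g
Divide by the smallest (0.1241 mol C): C 1.000, H 2.004
≈ 1:2 → CH2

CH2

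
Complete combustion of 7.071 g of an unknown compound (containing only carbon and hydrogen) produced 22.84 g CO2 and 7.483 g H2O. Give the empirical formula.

C5H8

mol C = 22.84 / 44.01 = 0.5190; mass C = 0.5190 × 12.01 = 6.233 g
mol H = 2 × (7.483 / 18.02) = 0.8305; mass H = 0.8305 × 1.008 = 0.8372 g
Ratios (÷ 0.519): C 1.000, H 1.600
Scaling by 5: C 5.00, H 8.00 → C5H8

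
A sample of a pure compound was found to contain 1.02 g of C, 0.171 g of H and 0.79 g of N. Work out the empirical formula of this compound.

n(C) = 1.02/12.01 = 0.08493, n(H) = 0.171/1.008 = 0.1696, n(N) = 0.79/14.01 = 0.05639
Smallest is N at 0.05639 mol; normalising gives C 1.506, H 3.008, N 1.000
×2: C 3.01, H 6.02, N 2.00 → C3H6N2

C3H6N2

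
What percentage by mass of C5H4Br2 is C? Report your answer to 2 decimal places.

Molar mass = 5(12.01) + 4(1.008) + 2(79.90) = 223.882 g/mol
Mass of C per mole = 5 × 12.01 = 60.050 g
% C = 60.050 / 223.882 × 100 = 26.82%

26.82%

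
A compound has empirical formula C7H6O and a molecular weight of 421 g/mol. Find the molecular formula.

C28H24O4

Empirical-formula mass = 106.12 g/mol
n = 421 / 106.12 = 3.97 ≈ 4
Molecular formula = (C7H6O)4 = C28H24O4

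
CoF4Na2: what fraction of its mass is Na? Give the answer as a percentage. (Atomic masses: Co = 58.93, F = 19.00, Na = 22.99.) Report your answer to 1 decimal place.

Molar mass = 1(58.93) + 4(19.00) + 2(22.99) = 180.910 g/mol
Mass of Na per mole = 2 × 22.99 = 45.980 g
% Na = 45.980 / 180.910 × 100 = 25.4%

25.4%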